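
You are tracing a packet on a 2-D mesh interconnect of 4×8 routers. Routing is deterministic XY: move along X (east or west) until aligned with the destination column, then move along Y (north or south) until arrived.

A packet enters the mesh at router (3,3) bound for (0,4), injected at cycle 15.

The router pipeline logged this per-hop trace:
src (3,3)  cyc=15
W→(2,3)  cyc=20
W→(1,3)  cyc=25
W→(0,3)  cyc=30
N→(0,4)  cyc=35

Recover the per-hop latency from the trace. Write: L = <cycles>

L = 5

Δcyc across hop 0→1: 20 − 15 = 5.
Per-hop latency L = Δcyc = 5.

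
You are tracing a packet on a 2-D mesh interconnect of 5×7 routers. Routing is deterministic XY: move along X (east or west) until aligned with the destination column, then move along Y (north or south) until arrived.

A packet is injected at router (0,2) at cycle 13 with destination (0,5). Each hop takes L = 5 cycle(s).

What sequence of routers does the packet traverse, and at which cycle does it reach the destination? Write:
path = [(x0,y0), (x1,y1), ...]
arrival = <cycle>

hop 0: (0,2) @ cyc 13
hop 1: (0,3) @ cyc 18  [N]
hop 2: (0,4) @ cyc 23  [N]
hop 3: (0,5) @ cyc 28  [N]

path = [(0,2), (0,3), (0,4), (0,5)]
arrival = 28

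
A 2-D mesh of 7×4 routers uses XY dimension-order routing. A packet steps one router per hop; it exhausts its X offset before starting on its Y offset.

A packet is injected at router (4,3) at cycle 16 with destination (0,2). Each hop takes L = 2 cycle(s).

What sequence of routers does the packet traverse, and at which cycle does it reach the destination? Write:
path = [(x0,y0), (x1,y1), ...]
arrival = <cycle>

hop 0: (4,3) @ cyc 16
hop 1: (3,3) @ cyc 18  [W]
hop 2: (2,3) @ cyc 20  [W]
hop 3: (1,3) @ cyc 22  [W]
hop 4: (0,3) @ cyc 24  [W]
hop 5: (0,2) @ cyc 26  [S]

path = [(4,3), (3,3), (2,3), (1,3), (0,3), (0,2)]
arrival = 26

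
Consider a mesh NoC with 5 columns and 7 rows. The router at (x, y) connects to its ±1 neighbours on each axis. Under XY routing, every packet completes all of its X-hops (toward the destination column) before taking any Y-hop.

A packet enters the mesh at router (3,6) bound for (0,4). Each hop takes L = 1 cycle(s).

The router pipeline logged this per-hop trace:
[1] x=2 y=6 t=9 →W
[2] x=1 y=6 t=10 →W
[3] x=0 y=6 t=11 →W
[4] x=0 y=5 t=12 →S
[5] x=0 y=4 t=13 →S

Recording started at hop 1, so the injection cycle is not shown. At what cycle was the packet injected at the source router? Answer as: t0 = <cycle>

cyc[1] = 9 and cyc[k] = t0 + k·L for every k.
Therefore t0 = 9 − L = 8.

t0 = 8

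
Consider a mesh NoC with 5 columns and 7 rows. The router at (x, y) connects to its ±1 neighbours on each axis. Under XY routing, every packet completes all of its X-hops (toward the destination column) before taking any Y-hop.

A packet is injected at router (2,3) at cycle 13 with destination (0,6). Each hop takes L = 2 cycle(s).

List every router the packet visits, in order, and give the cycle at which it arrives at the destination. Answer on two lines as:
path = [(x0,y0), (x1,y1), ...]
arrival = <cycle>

src (2,3)  cyc=13
W→(1,3)  cyc=15
W→(0,3)  cyc=17
N→(0,4)  cyc=19
N→(0,5)  cyc=21
N→(0,6)  cyc=23

path = [(2,3), (1,3), (0,3), (0,4), (0,5), (0,6)]
arrival = 23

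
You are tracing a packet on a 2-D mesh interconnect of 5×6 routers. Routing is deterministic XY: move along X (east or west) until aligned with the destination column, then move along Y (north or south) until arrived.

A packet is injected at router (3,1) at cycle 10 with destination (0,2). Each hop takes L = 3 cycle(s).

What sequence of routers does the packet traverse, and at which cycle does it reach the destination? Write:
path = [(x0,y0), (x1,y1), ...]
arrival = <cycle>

path = [(3,1), (2,1), (1,1), (0,1), (0,2)]
arrival = 22

hop 0: (3,1) @ cyc 10
hop 1: (2,1) @ cyc 13  [W]
hop 2: (1,1) @ cyc 16  [W]
hop 3: (0,1) @ cyc 19  [W]
hop 4: (0,2) @ cyc 22  [N]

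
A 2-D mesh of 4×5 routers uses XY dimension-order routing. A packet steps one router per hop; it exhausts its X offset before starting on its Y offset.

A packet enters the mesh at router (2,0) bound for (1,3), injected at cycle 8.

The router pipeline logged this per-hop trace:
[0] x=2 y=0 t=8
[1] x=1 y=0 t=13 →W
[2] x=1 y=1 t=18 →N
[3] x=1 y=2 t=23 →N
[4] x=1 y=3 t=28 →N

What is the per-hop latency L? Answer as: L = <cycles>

L = 5

Between hops 0 and 1 the cycle counter advances 13 − 8 = 5.
Each hop adds L, hence L = 5.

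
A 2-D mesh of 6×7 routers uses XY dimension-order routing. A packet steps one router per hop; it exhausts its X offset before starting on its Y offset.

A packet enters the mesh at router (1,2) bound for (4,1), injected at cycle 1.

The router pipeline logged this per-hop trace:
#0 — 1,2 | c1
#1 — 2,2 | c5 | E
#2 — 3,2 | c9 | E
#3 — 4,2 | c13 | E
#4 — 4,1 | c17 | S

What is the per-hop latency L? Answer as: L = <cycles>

L = 4

Δcyc across hop 0→1: 5 − 1 = 4.
Each hop adds L, hence L = 4.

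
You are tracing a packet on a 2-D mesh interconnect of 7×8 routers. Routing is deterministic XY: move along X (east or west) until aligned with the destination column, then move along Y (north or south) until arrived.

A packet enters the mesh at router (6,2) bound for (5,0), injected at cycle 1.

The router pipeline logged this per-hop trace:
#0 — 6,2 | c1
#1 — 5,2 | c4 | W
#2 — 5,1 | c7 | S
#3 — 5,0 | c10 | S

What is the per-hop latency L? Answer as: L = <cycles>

L = 3

Between hops 0 and 1 the cycle counter advances 4 − 1 = 3.
Per-hop latency L = Δcyc = 3.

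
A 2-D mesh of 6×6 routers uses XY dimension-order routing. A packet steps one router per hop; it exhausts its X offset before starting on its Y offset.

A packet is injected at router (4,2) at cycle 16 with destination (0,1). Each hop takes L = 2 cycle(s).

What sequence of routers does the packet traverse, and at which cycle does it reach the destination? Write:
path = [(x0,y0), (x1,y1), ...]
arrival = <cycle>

path = [(4,2), (3,2), (2,2), (1,2), (0,2), (0,1)]
arrival = 26

#0 — 4,2 | c16
#1 — 3,2 | c18 | W
#2 — 2,2 | c20 | W
#3 — 1,2 | c22 | W
#4 — 0,2 | c24 | W
#5 — 0,1 | c26 | S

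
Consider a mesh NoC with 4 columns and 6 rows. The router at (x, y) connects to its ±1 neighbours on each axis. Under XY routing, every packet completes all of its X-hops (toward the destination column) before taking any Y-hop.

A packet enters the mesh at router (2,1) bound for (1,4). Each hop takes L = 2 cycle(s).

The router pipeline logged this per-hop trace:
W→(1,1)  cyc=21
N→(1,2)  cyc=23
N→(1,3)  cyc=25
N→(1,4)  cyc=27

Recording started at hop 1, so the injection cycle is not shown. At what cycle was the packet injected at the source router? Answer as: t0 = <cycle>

Hop 1 reached at cycle 21; hop k is at t0 + k·L.
t0 = cyc[1] − L = 21 − 2 = 19.

t0 = 19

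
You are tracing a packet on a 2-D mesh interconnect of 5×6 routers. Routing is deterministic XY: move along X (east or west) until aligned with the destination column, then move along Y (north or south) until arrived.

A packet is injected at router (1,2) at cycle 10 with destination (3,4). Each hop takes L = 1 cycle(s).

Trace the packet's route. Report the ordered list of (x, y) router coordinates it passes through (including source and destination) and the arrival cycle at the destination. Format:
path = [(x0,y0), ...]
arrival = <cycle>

path = [(1,2), (2,2), (3,2), (3,3), (3,4)]
arrival = 14

#0 — 1,2 | c10
#1 — 2,2 | c11 | E
#2 — 3,2 | c12 | E
#3 — 3,3 | c13 | N
#4 — 3,4 | c14 | N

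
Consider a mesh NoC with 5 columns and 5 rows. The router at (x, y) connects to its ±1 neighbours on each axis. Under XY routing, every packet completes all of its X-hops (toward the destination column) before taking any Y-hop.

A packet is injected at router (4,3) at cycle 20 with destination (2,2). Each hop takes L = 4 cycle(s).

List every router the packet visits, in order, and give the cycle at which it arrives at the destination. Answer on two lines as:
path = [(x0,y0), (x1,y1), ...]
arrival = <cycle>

  0. router=(4,3) cycle=20 (inject)
  1. router=(3,3) cycle=24 dir=W
  2. router=(2,3) cycle=28 dir=W
  3. router=(2,2) cycle=32 dir=S

path = [(4,3), (3,3), (2,3), (2,2)]
arrival = 32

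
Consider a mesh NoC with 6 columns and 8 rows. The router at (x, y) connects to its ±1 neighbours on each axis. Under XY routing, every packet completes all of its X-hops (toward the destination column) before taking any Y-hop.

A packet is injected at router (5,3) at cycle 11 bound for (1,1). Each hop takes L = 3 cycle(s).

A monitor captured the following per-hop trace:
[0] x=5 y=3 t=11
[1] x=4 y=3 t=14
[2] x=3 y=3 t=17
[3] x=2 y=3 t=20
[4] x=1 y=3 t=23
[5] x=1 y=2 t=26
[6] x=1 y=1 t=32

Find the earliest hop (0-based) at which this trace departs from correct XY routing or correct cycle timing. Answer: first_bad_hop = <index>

first_bad_hop = 6

[1] (-1,+0) / 3c ⇒ ok
[2] (-1,+0) / 3c ⇒ ok
[3] (-1,+0) / 3c ⇒ ok
[4] (-1,+0) / 3c ⇒ ok
[5] (+0,-1) / 3c ⇒ ok
[6] (+0,-1) / 6c ⇒ BAD: Δcyc=6≠L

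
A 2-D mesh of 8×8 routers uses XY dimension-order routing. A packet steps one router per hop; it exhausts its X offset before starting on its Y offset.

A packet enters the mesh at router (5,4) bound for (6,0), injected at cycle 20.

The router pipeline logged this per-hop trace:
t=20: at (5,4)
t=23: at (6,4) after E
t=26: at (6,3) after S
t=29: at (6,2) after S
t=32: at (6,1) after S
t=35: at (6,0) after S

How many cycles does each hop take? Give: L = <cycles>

Δcyc across hop 0→1: 23 − 20 = 3.
That increment is L by definition: L = 3.

L = 3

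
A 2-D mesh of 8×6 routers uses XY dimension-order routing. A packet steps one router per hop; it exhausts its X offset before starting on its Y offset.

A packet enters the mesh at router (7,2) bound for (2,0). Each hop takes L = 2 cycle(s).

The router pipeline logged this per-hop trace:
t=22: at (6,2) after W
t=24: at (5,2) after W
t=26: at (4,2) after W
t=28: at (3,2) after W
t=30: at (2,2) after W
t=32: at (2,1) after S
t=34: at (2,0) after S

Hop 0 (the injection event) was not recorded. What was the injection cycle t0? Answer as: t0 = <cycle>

t0 = 20

At hop 1 the cycle is 22; in general cyc_k = t0 + kL.
Therefore t0 = 22 − L = 20.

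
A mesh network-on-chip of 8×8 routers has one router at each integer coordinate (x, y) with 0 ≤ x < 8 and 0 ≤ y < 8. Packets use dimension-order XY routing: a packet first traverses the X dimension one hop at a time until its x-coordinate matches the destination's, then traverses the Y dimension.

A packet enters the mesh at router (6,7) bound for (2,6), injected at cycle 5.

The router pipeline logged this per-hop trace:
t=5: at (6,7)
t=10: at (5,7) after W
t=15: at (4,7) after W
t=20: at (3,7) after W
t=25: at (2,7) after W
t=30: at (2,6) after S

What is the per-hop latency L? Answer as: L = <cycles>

L = 5

Δcyc across hop 0→1: 10 − 5 = 5.
One hop costs L cycles, so L = 5.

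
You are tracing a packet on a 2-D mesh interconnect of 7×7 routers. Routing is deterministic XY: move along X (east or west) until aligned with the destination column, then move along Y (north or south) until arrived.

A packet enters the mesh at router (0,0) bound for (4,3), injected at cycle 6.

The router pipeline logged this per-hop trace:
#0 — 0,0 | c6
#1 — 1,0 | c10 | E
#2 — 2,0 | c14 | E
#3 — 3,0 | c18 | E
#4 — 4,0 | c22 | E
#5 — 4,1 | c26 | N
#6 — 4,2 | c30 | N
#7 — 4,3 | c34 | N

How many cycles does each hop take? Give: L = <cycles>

From hop 0 (6) to hop 1 (10): +4 cycles.
One hop costs L cycles, so L = 4.

L = 4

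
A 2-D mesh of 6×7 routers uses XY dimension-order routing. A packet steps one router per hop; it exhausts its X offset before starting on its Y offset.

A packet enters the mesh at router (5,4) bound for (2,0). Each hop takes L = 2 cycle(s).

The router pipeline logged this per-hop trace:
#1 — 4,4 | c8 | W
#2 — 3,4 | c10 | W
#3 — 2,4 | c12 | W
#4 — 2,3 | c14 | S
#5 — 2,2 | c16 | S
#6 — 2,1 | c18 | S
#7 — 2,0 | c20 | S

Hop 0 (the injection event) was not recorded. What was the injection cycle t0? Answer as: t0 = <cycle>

At hop 1 the cycle is 8; in general cyc_k = t0 + kL.
Subtract one hop: t0 = 8 − 2 = 6.

t0 = 6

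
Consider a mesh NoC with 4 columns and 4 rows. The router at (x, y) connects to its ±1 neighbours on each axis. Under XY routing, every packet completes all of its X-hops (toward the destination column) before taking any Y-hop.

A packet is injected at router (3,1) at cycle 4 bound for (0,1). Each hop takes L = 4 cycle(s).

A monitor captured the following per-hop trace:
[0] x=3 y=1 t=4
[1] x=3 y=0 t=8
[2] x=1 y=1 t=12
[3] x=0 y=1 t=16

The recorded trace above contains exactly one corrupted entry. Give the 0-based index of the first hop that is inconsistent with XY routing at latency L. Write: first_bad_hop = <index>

  1: Δx=+0 Δy=-1 Δt=4 [BAD: Y-move but x=3≠0]

first_bad_hop = 1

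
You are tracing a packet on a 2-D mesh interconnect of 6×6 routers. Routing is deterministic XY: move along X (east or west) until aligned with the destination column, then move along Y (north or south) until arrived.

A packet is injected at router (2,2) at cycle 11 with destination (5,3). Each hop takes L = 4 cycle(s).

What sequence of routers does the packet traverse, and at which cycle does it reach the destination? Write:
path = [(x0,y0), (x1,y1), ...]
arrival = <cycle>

path = [(2,2), (3,2), (4,2), (5,2), (5,3)]
arrival = 27

src (2,2)  cyc=11
E→(3,2)  cyc=15
E→(4,2)  cyc=19
E→(5,2)  cyc=23
N→(5,3)  cyc=27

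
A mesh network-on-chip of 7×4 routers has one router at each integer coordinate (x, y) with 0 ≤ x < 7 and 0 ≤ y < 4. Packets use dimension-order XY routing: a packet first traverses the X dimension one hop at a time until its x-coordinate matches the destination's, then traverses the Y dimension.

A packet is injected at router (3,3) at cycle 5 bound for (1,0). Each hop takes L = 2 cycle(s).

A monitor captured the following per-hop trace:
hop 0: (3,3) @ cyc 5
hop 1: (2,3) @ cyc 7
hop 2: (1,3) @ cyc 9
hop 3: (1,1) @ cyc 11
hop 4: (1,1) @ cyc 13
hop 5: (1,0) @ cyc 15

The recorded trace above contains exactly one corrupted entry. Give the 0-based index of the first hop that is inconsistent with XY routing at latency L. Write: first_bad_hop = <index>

first_bad_hop = 3

hop 1: step (-1,+0), +2 cyc — ok
hop 2: step (-1,+0), +2 cyc — ok
hop 3: step (+0,-2), +2 cyc — BAD: non-unit step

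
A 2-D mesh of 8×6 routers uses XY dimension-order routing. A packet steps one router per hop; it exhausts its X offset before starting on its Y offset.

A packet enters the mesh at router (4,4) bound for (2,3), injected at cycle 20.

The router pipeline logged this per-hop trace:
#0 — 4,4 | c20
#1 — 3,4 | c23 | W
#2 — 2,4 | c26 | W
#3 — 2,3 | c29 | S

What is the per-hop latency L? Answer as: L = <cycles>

L = 3

cyc[1] − cyc[0] = 23 − 20 = 3.
One hop costs L cycles, so L = 3.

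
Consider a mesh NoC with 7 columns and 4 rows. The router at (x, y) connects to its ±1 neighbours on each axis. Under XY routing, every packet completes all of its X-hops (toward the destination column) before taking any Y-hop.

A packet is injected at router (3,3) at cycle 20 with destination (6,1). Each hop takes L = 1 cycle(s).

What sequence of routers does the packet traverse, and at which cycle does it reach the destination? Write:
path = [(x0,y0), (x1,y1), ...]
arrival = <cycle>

#0 — 3,3 | c20
#1 — 4,3 | c21 | E
#2 — 5,3 | c22 | E
#3 — 6,3 | c23 | E
#4 — 6,2 | c24 | S
#5 — 6,1 | c25 | S

path = [(3,3), (4,3), (5,3), (6,3), (6,2), (6,1)]
arrival = 25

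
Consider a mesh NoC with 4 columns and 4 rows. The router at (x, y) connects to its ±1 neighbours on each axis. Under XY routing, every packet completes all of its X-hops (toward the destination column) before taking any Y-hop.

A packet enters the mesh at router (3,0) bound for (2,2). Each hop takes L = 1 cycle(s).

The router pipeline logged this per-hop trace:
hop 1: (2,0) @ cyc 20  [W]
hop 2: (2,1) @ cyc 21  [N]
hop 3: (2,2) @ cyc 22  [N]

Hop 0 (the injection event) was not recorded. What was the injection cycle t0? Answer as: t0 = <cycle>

At hop 1 the cycle is 20; in general cyc_k = t0 + kL.
So t0 = 20 − 1·1 = 19.

t0 = 19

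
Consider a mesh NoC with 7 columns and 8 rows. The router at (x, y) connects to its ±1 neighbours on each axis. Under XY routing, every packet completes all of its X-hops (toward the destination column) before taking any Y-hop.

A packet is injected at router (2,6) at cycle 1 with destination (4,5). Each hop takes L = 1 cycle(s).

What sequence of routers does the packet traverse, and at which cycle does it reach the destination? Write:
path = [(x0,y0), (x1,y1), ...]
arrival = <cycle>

path = [(2,6), (3,6), (4,6), (4,5)]
arrival = 4

  0. router=(2,6) cycle=1 (inject)
  1. router=(3,6) cycle=2 dir=E
  2. router=(4,6) cycle=3 dir=E
  3. router=(4,5) cycle=4 dir=S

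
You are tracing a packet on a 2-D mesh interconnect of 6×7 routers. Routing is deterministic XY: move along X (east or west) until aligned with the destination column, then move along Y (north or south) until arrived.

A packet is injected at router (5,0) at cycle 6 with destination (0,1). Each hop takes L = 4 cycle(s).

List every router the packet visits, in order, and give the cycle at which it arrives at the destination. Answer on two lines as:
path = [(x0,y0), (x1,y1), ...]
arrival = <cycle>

path = [(5,0), (4,0), (3,0), (2,0), (1,0), (0,0), (0,1)]
arrival = 30

#0 — 5,0 | c6
#1 — 4,0 | c10 | W
#2 — 3,0 | c14 | W
#3 — 2,0 | c18 | W
#4 — 1,0 | c22 | W
#5 — 0,0 | c26 | W
#6 — 0,1 | c30 | N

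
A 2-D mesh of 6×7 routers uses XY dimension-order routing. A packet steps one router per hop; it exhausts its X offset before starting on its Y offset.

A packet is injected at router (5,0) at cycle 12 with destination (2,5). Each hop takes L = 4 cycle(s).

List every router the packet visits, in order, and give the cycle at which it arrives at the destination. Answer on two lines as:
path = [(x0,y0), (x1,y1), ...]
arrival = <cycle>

path = [(5,0), (4,0), (3,0), (2,0), (2,1), (2,2), (2,3), (2,4), (2,5)]
arrival = 44

t=12: at (5,0)
t=16: at (4,0) after W
t=20: at (3,0) after W
t=24: at (2,0) after W
t=28: at (2,1) after N
t=32: at (2,2) after N
t=36: at (2,3) after N
t=40: at (2,4) after N
t=44: at (2,5) after N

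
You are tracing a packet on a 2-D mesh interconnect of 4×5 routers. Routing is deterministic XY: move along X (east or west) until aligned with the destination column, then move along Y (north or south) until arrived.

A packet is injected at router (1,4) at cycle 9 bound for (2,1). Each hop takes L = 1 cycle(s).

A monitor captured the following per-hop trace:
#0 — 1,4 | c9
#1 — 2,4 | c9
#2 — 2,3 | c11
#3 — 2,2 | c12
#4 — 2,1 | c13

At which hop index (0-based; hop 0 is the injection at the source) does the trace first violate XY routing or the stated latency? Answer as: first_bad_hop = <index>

first_bad_hop = 1

hop 1: step (+1,+0), +0 cyc — BAD: Δcyc=0≠L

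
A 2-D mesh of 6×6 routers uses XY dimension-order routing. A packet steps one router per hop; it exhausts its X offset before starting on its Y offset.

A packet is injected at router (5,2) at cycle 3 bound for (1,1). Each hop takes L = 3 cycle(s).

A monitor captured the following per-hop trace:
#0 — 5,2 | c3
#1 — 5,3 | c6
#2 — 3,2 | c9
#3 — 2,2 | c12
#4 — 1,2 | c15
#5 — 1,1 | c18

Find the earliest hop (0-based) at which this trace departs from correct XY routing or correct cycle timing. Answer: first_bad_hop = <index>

first_bad_hop = 1

[1] (+0,+1) / 3c ⇒ BAD: Y-move but x=5≠1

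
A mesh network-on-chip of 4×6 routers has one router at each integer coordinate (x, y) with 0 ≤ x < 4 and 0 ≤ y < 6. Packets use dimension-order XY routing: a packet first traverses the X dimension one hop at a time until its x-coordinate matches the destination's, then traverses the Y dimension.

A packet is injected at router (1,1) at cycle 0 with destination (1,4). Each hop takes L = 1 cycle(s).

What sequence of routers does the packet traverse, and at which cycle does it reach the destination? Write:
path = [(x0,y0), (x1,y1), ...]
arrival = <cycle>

hop 0: (1,1) @ cyc 0
hop 1: (1,2) @ cyc 1  [N]
hop 2: (1,3) @ cyc 2  [N]
hop 3: (1,4) @ cyc 3  [N]

path = [(1,1), (1,2), (1,3), (1,4)]
arrival = 3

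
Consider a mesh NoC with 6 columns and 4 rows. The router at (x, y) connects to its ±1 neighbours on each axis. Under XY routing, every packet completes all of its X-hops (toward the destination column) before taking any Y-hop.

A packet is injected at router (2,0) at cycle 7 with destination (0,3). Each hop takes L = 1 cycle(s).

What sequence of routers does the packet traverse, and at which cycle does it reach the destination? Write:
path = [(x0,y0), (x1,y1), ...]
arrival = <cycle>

src (2,0)  cyc=7
W→(1,0)  cyc=8
W→(0,0)  cyc=9
N→(0,1)  cyc=10
N→(0,2)  cyc=11
N→(0,3)  cyc=12

path = [(2,0), (1,0), (0,0), (0,1), (0,2), (0,3)]
arrival = 12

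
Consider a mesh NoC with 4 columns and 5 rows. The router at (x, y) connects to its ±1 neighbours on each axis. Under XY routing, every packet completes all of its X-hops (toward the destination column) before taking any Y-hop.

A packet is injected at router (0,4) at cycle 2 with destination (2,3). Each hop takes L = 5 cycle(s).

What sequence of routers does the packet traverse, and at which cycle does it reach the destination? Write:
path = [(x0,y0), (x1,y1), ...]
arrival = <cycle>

path = [(0,4), (1,4), (2,4), (2,3)]
arrival = 17

[0] x=0 y=4 t=2
[1] x=1 y=4 t=7 →E
[2] x=2 y=4 t=12 →E
[3] x=2 y=3 t=17 →S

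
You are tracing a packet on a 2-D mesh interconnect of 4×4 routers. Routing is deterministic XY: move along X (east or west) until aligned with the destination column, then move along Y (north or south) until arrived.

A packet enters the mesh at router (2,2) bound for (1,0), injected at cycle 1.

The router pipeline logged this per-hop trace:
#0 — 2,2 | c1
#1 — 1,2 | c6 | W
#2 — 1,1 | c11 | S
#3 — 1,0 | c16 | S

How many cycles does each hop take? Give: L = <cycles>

Between hops 0 and 1 the cycle counter advances 6 − 1 = 5.
Each hop adds L, hence L = 5.

L = 5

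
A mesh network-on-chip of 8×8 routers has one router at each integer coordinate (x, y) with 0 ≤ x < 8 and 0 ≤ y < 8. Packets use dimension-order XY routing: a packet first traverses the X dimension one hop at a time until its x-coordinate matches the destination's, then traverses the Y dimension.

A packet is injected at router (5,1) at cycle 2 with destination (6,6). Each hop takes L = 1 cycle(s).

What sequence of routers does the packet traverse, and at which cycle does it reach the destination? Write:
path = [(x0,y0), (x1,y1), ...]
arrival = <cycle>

path = [(5,1), (6,1), (6,2), (6,3), (6,4), (6,5), (6,6)]
arrival = 8

[0] x=5 y=1 t=2
[1] x=6 y=1 t=3 →E
[2] x=6 y=2 t=4 →N
[3] x=6 y=3 t=5 →N
[4] x=6 y=4 t=6 →N
[5] x=6 y=5 t=7 →N
[6] x=6 y=6 t=8 →N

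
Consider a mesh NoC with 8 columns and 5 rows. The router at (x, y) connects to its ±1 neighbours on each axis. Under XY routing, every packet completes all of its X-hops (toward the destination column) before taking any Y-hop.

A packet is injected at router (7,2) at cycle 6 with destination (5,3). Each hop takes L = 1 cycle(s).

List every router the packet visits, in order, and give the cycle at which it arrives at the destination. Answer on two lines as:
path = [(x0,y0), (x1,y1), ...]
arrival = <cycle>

#0 — 7,2 | c6
#1 — 6,2 | c7 | W
#2 — 5,2 | c8 | W
#3 — 5,3 | c9 | N

path = [(7,2), (6,2), (5,2), (5,3)]
arrival = 9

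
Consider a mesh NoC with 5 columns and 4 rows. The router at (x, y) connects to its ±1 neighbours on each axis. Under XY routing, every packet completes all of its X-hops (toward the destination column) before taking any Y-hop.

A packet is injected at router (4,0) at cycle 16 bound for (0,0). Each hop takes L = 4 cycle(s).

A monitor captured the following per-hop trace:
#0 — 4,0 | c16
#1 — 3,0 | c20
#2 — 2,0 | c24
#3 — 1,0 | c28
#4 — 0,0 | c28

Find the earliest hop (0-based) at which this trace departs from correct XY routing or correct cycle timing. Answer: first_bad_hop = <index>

first_bad_hop = 4

  1: Δx=-1 Δy=+0 Δt=4 [ok]
  2: Δx=-1 Δy=+0 Δt=4 [ok]
  3: Δx=-1 Δy=+0 Δt=4 [ok]
  4: Δx=-1 Δy=+0 Δt=0 [BAD: Δcyc=0≠L]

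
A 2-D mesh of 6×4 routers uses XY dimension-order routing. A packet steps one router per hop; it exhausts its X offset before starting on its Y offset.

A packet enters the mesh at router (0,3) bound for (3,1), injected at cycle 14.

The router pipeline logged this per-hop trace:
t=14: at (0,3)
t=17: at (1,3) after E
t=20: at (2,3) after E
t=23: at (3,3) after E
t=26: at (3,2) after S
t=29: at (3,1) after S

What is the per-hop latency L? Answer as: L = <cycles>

Between hops 0 and 1 the cycle counter advances 17 − 14 = 3.
Per-hop latency L = Δcyc = 3.

L = 3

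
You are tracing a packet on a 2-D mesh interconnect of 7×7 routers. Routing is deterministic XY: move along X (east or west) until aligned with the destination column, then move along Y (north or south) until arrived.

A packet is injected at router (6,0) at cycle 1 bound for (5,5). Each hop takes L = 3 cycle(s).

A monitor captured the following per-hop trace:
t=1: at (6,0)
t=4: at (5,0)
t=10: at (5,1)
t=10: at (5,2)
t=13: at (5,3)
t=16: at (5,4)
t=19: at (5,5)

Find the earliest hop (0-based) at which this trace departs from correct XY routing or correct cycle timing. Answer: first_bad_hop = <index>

hop 1: step (-1,+0), +3 cyc — ok
hop 2: step (+0,+1), +6 cyc — BAD: Δcyc=6≠L

first_bad_hop = 2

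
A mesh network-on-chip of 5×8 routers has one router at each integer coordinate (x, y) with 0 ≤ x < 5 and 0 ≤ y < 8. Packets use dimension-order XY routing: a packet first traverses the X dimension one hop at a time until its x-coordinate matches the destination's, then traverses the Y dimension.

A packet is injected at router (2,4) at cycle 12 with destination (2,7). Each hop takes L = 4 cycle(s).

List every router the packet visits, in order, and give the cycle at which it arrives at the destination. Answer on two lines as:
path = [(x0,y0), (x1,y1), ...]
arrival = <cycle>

path = [(2,4), (2,5), (2,6), (2,7)]
arrival = 24

src (2,4)  cyc=12
N→(2,5)  cyc=16
N→(2,6)  cyc=20
N→(2,7)  cyc=24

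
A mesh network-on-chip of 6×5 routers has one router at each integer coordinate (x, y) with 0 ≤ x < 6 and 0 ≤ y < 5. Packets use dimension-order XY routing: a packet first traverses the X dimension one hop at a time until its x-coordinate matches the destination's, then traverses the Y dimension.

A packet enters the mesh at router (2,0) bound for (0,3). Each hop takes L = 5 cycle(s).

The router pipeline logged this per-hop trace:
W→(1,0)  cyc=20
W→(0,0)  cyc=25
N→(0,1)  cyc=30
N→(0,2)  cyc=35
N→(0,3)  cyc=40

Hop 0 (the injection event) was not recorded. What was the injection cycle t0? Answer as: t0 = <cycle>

t0 = 15

At hop 1 the cycle is 20; in general cyc_k = t0 + kL.
So t0 = 20 − 1·5 = 15.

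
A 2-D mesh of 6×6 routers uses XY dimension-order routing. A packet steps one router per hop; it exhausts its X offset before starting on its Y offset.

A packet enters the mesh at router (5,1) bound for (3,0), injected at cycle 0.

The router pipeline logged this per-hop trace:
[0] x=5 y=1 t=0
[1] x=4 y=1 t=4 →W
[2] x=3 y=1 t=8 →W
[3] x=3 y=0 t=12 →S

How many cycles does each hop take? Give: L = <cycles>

L = 4

From hop 0 (0) to hop 1 (4): +4 cycles.
One hop costs L cycles, so L = 4.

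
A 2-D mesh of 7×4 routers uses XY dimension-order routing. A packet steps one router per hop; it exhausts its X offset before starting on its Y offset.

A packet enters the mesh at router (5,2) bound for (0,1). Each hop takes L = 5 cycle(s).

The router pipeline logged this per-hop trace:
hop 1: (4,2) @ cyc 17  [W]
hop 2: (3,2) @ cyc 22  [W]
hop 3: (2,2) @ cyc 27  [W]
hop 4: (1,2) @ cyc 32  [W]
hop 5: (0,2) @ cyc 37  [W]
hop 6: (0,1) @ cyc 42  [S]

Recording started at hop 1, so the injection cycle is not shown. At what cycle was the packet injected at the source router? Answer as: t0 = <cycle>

t0 = 12

Hop 1 reached at cycle 17; hop k is at t0 + k·L.
Subtract one hop: t0 = 17 − 5 = 12.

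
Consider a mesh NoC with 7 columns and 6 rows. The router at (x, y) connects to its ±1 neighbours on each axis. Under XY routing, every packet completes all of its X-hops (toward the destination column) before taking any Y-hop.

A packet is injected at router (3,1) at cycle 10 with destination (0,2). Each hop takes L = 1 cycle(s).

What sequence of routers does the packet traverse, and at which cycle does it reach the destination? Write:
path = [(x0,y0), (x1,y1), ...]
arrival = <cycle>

[0] x=3 y=1 t=10
[1] x=2 y=1 t=11 →W
[2] x=1 y=1 t=12 →W
[3] x=0 y=1 t=13 →W
[4] x=0 y=2 t=14 →N

path = [(3,1), (2,1), (1,1), (0,1), (0,2)]
arrival = 14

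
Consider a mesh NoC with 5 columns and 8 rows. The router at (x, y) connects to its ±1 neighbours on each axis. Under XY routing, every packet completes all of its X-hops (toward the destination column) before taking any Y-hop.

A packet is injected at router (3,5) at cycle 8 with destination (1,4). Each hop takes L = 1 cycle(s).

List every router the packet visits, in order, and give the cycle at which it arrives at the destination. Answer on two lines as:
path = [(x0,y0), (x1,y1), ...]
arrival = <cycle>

path = [(3,5), (2,5), (1,5), (1,4)]
arrival = 11

src (3,5)  cyc=8
W→(2,5)  cyc=9
W→(1,5)  cyc=10
S→(1,4)  cyc=11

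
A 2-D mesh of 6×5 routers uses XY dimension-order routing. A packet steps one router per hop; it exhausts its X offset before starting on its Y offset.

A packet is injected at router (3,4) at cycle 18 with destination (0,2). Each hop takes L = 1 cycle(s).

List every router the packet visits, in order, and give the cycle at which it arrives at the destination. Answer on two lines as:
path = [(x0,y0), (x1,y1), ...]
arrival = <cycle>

#0 — 3,4 | c18
#1 — 2,4 | c19 | W
#2 — 1,4 | c20 | W
#3 — 0,4 | c21 | W
#4 — 0,3 | c22 | S
#5 — 0,2 | c23 | S

path = [(3,4), (2,4), (1,4), (0,4), (0,3), (0,2)]
arrival = 23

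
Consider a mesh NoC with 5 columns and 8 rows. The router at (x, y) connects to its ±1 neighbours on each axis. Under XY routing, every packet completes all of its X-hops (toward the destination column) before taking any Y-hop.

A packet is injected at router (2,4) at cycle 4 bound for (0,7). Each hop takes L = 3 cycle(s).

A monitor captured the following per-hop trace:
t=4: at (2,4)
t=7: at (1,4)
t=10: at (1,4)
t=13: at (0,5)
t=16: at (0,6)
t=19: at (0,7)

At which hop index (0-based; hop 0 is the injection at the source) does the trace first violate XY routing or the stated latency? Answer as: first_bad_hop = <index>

hop 1: step (-1,+0), +3 cyc — ok
hop 2: step (+0,+0), +3 cyc — BAD: non-unit step

first_bad_hop = 2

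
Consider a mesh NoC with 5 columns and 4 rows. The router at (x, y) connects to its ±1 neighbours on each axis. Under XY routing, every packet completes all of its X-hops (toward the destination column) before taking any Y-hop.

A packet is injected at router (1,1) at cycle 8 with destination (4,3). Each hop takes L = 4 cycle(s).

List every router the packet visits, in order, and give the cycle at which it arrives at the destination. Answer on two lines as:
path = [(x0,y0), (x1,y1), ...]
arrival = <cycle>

#0 — 1,1 | c8
#1 — 2,1 | c12 | E
#2 — 3,1 | c16 | E
#3 — 4,1 | c20 | E
#4 — 4,2 | c24 | N
#5 — 4,3 | c28 | N

path = [(1,1), (2,1), (3,1), (4,1), (4,2), (4,3)]
arrival = 28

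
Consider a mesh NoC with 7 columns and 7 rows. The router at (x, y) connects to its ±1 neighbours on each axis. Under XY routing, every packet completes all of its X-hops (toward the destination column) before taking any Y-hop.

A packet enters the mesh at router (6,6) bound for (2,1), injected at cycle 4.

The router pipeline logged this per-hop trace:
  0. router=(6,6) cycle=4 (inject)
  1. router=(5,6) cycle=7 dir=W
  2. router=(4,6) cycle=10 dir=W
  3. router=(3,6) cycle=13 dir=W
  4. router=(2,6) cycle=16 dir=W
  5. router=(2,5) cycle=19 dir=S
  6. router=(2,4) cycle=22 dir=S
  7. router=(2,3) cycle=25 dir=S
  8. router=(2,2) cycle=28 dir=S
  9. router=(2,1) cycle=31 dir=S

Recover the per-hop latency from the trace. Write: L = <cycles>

cyc[1] − cyc[0] = 7 − 4 = 3.
That increment is L by definition: L = 3.

L = 3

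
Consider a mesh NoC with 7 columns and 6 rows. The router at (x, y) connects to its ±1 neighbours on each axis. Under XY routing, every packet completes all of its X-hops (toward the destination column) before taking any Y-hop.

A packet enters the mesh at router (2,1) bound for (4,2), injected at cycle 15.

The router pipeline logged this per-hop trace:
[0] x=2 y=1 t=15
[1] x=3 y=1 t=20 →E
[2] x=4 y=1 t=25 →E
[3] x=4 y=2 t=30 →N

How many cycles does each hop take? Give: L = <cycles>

L = 5

From hop 0 (15) to hop 1 (20): +5 cycles.
Each hop adds L, hence L = 5.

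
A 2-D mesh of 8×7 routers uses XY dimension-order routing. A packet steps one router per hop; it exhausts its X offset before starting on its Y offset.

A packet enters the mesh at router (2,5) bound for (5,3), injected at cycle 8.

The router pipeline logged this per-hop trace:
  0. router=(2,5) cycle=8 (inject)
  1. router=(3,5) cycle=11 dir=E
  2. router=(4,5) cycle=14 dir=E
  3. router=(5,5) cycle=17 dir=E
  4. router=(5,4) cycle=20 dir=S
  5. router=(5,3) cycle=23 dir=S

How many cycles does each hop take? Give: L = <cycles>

cyc[1] − cyc[0] = 11 − 8 = 3.
One hop costs L cycles, so L = 3.

L = 3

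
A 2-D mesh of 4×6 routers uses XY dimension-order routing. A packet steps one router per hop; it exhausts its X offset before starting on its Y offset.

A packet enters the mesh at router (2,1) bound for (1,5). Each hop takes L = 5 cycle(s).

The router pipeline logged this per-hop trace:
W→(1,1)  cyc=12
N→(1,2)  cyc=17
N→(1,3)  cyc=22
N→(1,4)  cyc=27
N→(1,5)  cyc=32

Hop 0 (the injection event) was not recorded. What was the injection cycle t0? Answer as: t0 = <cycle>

t0 = 7

At hop 1 the cycle is 12; in general cyc_k = t0 + kL.
t0 = cyc[1] − L = 12 − 5 = 7.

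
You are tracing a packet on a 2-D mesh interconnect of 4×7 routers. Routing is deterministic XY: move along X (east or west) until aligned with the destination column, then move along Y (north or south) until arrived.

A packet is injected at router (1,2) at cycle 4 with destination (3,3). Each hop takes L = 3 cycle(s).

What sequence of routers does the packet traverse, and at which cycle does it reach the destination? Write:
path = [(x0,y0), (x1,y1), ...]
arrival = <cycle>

#0 — 1,2 | c4
#1 — 2,2 | c7 | E
#2 — 3,2 | c10 | E
#3 — 3,3 | c13 | N

path = [(1,2), (2,2), (3,2), (3,3)]
arrival = 13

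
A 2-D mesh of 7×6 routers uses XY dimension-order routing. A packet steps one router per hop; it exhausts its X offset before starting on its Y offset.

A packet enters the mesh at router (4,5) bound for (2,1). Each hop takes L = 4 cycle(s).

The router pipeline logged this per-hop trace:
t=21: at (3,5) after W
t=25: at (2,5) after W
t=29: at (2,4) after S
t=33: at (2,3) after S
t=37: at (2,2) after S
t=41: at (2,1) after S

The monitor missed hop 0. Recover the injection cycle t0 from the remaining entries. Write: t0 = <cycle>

t0 = 17

At hop 1 the cycle is 21; in general cyc_k = t0 + kL.
Subtract one hop: t0 = 21 − 4 = 17.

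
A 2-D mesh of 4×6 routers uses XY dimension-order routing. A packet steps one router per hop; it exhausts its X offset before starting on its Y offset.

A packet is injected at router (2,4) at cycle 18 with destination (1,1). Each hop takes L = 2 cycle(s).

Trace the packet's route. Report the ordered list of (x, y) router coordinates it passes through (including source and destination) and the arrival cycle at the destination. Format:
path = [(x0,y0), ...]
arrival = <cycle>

src (2,4)  cyc=18
W→(1,4)  cyc=20
S→(1,3)  cyc=22
S→(1,2)  cyc=24
S→(1,1)  cyc=26

path = [(2,4), (1,4), (1,3), (1,2), (1,1)]
arrival = 26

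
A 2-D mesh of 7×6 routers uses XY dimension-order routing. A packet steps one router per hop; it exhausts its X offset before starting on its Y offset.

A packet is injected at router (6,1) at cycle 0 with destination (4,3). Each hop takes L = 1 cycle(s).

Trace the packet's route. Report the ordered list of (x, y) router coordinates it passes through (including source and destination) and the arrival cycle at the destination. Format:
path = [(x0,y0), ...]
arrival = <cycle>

path = [(6,1), (5,1), (4,1), (4,2), (4,3)]
arrival = 4

[0] x=6 y=1 t=0
[1] x=5 y=1 t=1 →W
[2] x=4 y=1 t=2 →W
[3] x=4 y=2 t=3 →N
[4] x=4 y=3 t=4 →N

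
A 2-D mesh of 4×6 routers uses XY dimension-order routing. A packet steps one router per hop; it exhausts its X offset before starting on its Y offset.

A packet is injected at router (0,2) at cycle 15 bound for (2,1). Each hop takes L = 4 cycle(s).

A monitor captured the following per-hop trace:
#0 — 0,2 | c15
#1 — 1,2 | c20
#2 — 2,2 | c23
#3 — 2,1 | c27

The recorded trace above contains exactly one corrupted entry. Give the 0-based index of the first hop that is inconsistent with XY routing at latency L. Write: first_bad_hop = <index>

first_bad_hop = 1

hop 1: step (+1,+0), +5 cyc — BAD: Δcyc=5≠L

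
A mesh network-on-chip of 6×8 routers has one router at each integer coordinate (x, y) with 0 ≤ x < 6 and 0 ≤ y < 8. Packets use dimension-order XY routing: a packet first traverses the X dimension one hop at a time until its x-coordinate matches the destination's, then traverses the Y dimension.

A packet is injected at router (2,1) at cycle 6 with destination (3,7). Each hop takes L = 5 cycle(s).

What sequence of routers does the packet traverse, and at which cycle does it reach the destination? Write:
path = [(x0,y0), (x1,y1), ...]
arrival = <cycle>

  0. router=(2,1) cycle=6 (inject)
  1. router=(3,1) cycle=11 dir=E
  2. router=(3,2) cycle=16 dir=N
  3. router=(3,3) cycle=21 dir=N
  4. router=(3,4) cycle=26 dir=N
  5. router=(3,5) cycle=31 dir=N
  6. router=(3,6) cycle=36 dir=N
  7. router=(3,7) cycle=41 dir=N

path = [(2,1), (3,1), (3,2), (3,3), (3,4), (3,5), (3,6), (3,7)]
arrival = 41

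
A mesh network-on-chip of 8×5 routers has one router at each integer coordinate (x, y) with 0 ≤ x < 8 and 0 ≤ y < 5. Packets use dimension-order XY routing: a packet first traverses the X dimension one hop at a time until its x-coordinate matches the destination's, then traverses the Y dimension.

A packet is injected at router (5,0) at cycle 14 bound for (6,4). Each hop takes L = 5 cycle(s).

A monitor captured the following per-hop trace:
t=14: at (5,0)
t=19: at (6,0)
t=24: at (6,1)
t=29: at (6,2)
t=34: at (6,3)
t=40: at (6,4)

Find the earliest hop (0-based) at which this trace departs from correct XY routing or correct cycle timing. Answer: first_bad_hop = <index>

check 1→ d=(1,0) cyc+5: ok
check 2→ d=(0,1) cyc+5: ok
check 3→ d=(0,1) cyc+5: ok
check 4→ d=(0,1) cyc+5: ok
check 5→ d=(0,1) cyc+6: BAD: Δcyc=6≠L

first_bad_hop = 5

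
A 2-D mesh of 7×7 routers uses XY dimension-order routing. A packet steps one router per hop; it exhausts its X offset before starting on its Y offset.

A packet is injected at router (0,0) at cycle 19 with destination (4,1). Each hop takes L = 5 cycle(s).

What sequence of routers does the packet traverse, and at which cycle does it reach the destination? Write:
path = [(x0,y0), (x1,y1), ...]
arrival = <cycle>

src (0,0)  cyc=19
E→(1,0)  cyc=24
E→(2,0)  cyc=29
E→(3,0)  cyc=34
E→(4,0)  cyc=39
N→(4,1)  cyc=44

path = [(0,0), (1,0), (2,0), (3,0), (4,0), (4,1)]
arrival = 44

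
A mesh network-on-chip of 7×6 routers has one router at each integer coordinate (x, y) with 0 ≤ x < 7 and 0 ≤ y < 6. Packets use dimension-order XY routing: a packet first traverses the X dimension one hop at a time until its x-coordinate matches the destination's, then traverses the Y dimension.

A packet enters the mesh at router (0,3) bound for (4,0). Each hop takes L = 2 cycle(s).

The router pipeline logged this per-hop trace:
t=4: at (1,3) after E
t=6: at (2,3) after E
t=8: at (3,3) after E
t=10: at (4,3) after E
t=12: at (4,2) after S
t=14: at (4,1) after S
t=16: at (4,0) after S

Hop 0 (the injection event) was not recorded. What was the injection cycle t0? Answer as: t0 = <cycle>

t0 = 2

The first recorded entry is hop 1 at cycle 4.
t0 = cyc[1] − L = 4 − 2 = 2.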